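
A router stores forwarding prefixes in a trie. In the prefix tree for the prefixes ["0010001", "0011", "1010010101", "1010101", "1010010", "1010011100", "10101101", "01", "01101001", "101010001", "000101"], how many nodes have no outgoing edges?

Leaves are exactly the stored words that no other stored word extends.
Those words: "000101", "0010001", "0011", "01101001", "1010010101", "1010011100", "101010001", "1010101", "10101101"
Leaf count: 9

9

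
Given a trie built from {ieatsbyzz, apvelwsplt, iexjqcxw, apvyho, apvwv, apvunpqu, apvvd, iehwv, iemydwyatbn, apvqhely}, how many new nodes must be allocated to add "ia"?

1

The longest prefix of "ia" already in the trie is "i" (length 1).
Each of the 1 remaining characters creates one node.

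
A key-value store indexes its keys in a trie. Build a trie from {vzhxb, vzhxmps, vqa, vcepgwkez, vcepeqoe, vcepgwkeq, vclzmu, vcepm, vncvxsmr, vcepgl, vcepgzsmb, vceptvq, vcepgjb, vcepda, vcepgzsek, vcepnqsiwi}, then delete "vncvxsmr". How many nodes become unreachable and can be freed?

7

A node on "vncvxsmr"'s path can go only if nothing else ends at it or branches off below it.
The suffix "ncvxsmr" (7 nodes) is used only by "vncvxsmr"; the node for "v" still has the child "z", so pruning stops there.
Nodes removed: 7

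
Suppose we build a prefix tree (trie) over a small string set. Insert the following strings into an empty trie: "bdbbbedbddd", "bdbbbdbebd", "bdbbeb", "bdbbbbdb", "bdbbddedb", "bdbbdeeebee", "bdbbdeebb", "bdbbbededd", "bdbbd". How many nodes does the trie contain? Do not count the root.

Trace insertions, counting only characters that open a new branch:
  "bdbbbedbddd" → 11 new (b, d, b, b, b, e, d, b, d, d, d)
  "bdbbbdbebd" → prefix "bdbbb" already present; 5 new (d, b, e, b, d)
  "bdbbeb" → prefix "bdbb" already present; 2 new (e, b)
  "bdbbbbdb" → prefix "bdbbb" already present; 3 new (b, d, b)
  "bdbbddedb" → prefix "bdbb" already present; 5 new (d, d, e, d, b)
  "bdbbdeeebee" → prefix "bdbbd" already present; 6 new (e, e, e, b, e, e)
  "bdbbdeebb" → prefix "bdbbdee" already present; 2 new (b, b)
  "bdbbbededd" → prefix "bdbbbed" already present; 3 new (e, d, d)
  "bdbbd" → prefix "bdbbd" already present; 0 new (none)
Total nodes = 11 + 5 + 2 + 3 + 5 + 6 + 2 + 3 + 0 = 37

37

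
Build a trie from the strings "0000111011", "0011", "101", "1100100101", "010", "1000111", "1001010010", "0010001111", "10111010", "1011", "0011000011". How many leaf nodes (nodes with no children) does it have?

Leaves are exactly the stored words that no other stored word extends.
Those words: "0000111011", "0010001111", "0011000011", "010", "1000111", "1001010010", "10111010", "1100100101"
Leaf count: 8

8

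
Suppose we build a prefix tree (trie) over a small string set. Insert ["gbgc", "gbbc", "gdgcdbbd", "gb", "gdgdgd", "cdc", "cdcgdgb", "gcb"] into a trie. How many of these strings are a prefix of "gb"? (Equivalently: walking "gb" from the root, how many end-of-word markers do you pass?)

1

Traverse "gb" character by character; count nodes along the way that are marked as word ends.
Prefixes of the query that are stored words: "gb"
Count: 1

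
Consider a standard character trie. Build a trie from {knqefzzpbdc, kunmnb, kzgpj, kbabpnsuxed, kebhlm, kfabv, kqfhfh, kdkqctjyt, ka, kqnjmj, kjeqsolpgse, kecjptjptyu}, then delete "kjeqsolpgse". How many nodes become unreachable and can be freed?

10

A node on "kjeqsolpgse"'s path can go only if nothing else ends at it or branches off below it.
The suffix "jeqsolpgse" (10 nodes) is used only by "kjeqsolpgse"; the node for "k" still has the child "n", so pruning stops there.
Nodes removed: 10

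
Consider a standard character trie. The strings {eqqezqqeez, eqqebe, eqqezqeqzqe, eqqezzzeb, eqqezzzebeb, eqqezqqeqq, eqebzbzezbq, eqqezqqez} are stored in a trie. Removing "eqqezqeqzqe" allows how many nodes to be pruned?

5

After clearing the end-marker at "eqqezqeqzqe", prune upward until reaching a node still needed by another word.
The suffix "eqzqe" (5 nodes) is used only by "eqqezqeqzqe"; the node for "eqqezq" still has the child "q", so pruning stops there.
Nodes removed: 5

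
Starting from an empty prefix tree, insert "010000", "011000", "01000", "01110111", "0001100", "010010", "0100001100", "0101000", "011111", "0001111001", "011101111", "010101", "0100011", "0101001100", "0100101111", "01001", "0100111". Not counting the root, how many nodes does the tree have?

52

For each word, the new-node count is its length minus the longest prefix already in the trie:
  "010000" → 6 new (0, 1, 0, 0, 0, 0)
  "011000" → prefix "01" already present; 4 new (1, 0, 0, 0)
  "01000" → prefix "01000" already present; 0 new (none)
  "01110111" → prefix "011" already present; 5 new (1, 0, 1, 1, 1)
  "0001100" → prefix "0" already present; 6 new (0, 0, 1, 1, 0, 0)
  "010010" → prefix "0100" already present; 2 new (1, 0)
  "0100001100" → prefix "010000" already present; 4 new (1, 1, 0, 0)
  "0101000" → prefix "010" already present; 4 new (1, 0, 0, 0)
  "011111" → prefix "0111" already present; 2 new (1, 1)
  "0001111001" → prefix "00011" already present; 5 new (1, 1, 0, 0, 1)
  "011101111" → prefix "01110111" already present; 1 new (1)
  "010101" → prefix "01010" already present; 1 new (1)
  "0100011" → prefix "01000" already present; 2 new (1, 1)
  "0101001100" → prefix "010100" already present; 4 new (1, 1, 0, 0)
  "0100101111" → prefix "010010" already present; 4 new (1, 1, 1, 1)
  "01001" → prefix "01001" already present; 0 new (none)
  "0100111" → prefix "01001" already present; 2 new (1, 1)
Total nodes = 6 + 4 + 0 + 5 + 6 + 2 + 4 + 4 + 2 + 5 + 1 + 1 + 2 + 4 + 4 + 0 + 2 = 52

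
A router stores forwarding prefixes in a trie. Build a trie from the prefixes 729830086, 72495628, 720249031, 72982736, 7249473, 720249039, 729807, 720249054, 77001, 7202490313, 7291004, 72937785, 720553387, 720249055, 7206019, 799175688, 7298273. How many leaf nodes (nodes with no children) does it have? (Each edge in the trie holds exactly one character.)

15

A leaf is a node with no children — equivalently, the end of a word that is not a proper prefix of any other stored word.
Those words: "7202490313", "720249039", "720249054", "720249055", "720553387", "7206019", "7249473", "72495628", "7291004", "72937785", "729807", "72982736", "729830086", "77001", "799175688"
Leaf count: 15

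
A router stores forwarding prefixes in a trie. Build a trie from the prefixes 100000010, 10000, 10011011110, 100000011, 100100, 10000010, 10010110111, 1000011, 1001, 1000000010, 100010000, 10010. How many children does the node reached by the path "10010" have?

2

Follow the path "10010" to its node, then look at its outgoing edges.
Distinct next characters after "10010": 0, 1.
That node has 2 child edges.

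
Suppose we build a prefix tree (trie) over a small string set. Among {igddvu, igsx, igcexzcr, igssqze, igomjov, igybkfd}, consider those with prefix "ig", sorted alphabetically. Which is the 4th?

igssqze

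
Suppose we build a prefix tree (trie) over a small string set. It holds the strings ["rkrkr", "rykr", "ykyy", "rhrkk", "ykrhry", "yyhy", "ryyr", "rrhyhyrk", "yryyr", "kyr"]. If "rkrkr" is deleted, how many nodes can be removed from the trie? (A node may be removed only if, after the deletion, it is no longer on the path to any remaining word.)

4

After clearing the end-marker at "rkrkr", prune upward until reaching a node still needed by another word.
The suffix "krkr" (4 nodes) is used only by "rkrkr"; the node for "r" still has the child "y", so pruning stops there.
Nodes removed: 4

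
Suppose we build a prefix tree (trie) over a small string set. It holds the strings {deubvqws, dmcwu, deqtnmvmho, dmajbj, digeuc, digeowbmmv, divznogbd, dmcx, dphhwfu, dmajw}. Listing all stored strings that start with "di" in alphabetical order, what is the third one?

divznogbd

Filter for "di…" and sort: "digeowbmmv", "digeuc", "divznogbd"
The 3rd is divznogbd.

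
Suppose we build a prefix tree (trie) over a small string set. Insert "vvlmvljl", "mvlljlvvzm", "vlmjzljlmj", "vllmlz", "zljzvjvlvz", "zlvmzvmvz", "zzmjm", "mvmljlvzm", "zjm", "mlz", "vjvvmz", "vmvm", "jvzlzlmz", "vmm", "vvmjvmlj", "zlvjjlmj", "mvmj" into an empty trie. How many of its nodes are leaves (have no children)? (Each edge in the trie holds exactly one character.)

Leaves are exactly the stored words that no other stored word extends.
Those words: "jvzlzlmz", "mlz", "mvlljlvvzm", "mvmj", "mvmljlvzm", "vjvvmz", "vllmlz", "vlmjzljlmj", "vmm", "vmvm", "vvlmvljl", "vvmjvmlj", "zjm", "zljzvjvlvz", "zlvjjlmj", "zlvmzvmvz", "zzmjm"
Leaf count: 17

17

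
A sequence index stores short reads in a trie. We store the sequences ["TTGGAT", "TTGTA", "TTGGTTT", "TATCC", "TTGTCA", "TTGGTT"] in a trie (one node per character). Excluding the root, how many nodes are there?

For each word, the new-node count is its length minus the longest prefix already in the trie:
  "TTGGAT" → 6 new (T, T, G, G, A, T)
  "TTGTA" → prefix "TTG" already present; 2 new (T, A)
  "TTGGTTT" → prefix "TTGG" already present; 3 new (T, T, T)
  "TATCC" → prefix "T" already present; 4 new (A, T, C, C)
  "TTGTCA" → prefix "TTGT" already present; 2 new (C, A)
  "TTGGTT" → prefix "TTGGTT" already present; 0 new (none)
Total nodes = 6 + 2 + 3 + 4 + 2 + 0 = 17

17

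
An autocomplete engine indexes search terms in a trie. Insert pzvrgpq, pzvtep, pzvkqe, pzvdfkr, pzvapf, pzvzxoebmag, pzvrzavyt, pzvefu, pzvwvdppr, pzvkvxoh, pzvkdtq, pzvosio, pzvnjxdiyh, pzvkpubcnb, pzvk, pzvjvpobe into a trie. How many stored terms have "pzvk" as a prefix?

5

Walk to "pzvk"; the words in its subtree are exactly those with that prefix.
Matches: "pzvk", "pzvkdtq", "pzvkpubcnb", "pzvkqe", "pzvkvxoh"
Count: 5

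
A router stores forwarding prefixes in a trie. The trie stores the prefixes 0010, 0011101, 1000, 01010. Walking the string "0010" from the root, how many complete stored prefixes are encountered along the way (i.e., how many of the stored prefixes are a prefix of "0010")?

1

Traverse "0010" character by character; count nodes along the way that are marked as word ends.
Prefixes of the query that are stored words: "0010"
Count: 1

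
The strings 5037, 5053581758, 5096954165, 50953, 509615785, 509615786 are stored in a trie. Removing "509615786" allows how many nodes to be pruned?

1

After clearing the end-marker at "509615786", prune upward until reaching a node still needed by another word.
The suffix "6" (1 node) is used only by "509615786"; the node for "50961578" still has the child "5", so pruning stops there.
Nodes removed: 1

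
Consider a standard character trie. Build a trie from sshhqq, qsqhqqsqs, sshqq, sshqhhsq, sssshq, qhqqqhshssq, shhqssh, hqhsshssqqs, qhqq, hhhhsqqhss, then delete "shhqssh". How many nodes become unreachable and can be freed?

6

After clearing the end-marker at "shhqssh", prune upward until reaching a node still needed by another word.
The suffix "hhqssh" (6 nodes) is used only by "shhqssh"; the node for "s" still has the child "s", so pruning stops there.
Nodes removed: 6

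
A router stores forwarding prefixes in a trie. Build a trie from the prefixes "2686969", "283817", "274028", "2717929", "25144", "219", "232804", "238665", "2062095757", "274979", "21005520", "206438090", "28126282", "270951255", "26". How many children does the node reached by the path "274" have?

Follow the path "274" to its node, then look at its outgoing edges.
Distinct next characters after "274": 0, 9.
That node has 2 child edges.

2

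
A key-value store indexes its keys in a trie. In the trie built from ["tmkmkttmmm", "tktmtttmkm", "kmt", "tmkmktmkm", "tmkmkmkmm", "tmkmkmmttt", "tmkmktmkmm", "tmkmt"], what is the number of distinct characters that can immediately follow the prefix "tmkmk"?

The children of the "tmkmk" node are the distinct next characters among strings starting with "tmkmk".
Characters that immediately follow "tmkmk" among the stored strings: {m, t}.
That node has 2 child edges.

2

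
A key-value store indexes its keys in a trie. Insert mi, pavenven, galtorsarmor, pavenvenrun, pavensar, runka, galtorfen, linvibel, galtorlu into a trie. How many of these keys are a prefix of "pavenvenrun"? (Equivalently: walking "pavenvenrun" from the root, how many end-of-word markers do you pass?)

Check each prefix of "pavenvenrun" against the stored set — each match is an end-marker on the path.
Prefixes of the query that are stored words: "pavenven", "pavenvenrun"
Count: 2

2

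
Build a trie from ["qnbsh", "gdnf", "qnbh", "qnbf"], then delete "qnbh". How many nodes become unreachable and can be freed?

Walk "qnbh" from the leaf back toward the root, removing each node that no remaining word uses.
The suffix "h" (1 node) is used only by "qnbh"; the node for "qnb" still has the child "s", so pruning stops there.
Nodes removed: 1

1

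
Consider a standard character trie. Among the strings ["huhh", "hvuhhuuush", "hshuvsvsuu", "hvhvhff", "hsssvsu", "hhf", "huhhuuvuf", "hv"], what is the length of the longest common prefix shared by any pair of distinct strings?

4

Equivalently: take the maximum, over all pairs, of their longest common prefix length.
e.g. "huhh" and "huhhuuvuf" share the prefix "huhh" of length 4; no pair shares a longer one.
Longest shared-prefix length: 4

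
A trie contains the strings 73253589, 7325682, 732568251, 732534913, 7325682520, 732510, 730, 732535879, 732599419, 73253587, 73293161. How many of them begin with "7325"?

9

Filter for entries beginning with "7325":
Matches: "732510", "732534913", "73253587", "732535879", "73253589", "7325682", "732568251", "7325682520", "732599419"
Count: 9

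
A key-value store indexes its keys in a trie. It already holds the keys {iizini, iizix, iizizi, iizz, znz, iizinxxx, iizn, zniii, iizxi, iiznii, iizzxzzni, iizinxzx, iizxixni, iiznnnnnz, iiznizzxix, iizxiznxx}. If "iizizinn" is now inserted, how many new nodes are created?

Walking "iizizinn" from the root, the first 6 characters ("iizizi") follow existing edges; "n" is the first miss.
New nodes needed: |"iizizinn"| − 6 = 8 − 6 = 2.

2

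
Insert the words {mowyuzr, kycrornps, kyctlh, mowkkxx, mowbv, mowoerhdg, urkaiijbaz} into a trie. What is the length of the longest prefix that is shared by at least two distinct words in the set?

3

Equivalently: take the maximum, over all pairs, of their longest common prefix length.
"kycrornps" and "kyctlh" agree on "kyc" (3 characters) before diverging; nothing deeper is shared.
Longest shared-prefix length: 3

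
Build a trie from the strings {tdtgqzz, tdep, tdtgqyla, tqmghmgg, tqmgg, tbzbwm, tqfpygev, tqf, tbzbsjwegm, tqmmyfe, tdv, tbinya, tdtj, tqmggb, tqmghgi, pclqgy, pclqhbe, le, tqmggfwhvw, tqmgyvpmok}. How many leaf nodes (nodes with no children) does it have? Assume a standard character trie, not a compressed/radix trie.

A leaf is a node with no children — equivalently, the end of a word that is not a proper prefix of any other stored word.
Those words: "le", "pclqgy", "pclqhbe", "tbinya", "tbzbsjwegm", "tbzbwm", "tdep", "tdtgqyla", "tdtgqzz", "tdtj", "tdv", "tqfpygev", "tqmggb", "tqmggfwhvw", "tqmghgi", "tqmghmgg", "tqmgyvpmok", "tqmmyfe"
Leaf count: 18

18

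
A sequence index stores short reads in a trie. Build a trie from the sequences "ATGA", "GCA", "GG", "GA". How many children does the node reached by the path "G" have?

3

Walk "G" from the root, arriving at one node.
Characters that immediately follow "G" among the stored strings: {A, C, G}.
That node has 3 child edges.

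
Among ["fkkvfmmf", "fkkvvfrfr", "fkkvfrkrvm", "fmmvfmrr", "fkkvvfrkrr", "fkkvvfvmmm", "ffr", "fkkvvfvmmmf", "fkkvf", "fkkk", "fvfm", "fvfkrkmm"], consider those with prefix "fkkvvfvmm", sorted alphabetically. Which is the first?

fkkvvfvmmm

Words with prefix "fkkvvfvmm", in lexicographic order: "fkkvvfvmmm", "fkkvvfvmmmf"
Position 1: fkkvvfvmmm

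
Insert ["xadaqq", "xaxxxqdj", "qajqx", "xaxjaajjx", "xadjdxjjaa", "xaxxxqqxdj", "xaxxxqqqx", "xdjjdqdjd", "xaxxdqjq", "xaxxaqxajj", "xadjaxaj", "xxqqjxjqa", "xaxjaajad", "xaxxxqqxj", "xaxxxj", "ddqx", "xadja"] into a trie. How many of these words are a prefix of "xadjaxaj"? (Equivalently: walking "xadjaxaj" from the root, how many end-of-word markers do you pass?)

2

Traverse "xadjaxaj" character by character; count nodes along the way that are marked as word ends.
Prefixes of the query that are stored words: "xadja", "xadjaxaj"
Count: 2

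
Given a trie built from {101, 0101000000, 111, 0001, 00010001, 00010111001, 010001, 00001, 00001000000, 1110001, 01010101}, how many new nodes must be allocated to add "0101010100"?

Walking "0101010100" from the root, the first 8 characters ("01010101") follow existing edges; "0" is the first miss.
Each of the 2 remaining characters creates one node.

2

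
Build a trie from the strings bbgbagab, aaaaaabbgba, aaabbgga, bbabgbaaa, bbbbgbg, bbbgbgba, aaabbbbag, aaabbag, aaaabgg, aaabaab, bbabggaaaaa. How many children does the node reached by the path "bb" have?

3

The children of the "bb" node are the distinct next characters among strings starting with "bb".
Distinct next characters after "bb": a, b, g.
That node has 3 child edges.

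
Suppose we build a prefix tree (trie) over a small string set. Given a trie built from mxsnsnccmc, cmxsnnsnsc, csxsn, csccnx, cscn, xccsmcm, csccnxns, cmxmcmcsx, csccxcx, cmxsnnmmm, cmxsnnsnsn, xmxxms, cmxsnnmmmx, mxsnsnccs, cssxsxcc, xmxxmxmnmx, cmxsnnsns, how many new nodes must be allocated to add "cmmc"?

2

Walking "cmmc" from the root, the first 2 characters ("cm") follow existing edges; "m" is the first miss.
New nodes needed: |"cmmc"| − 2 = 4 − 2 = 2.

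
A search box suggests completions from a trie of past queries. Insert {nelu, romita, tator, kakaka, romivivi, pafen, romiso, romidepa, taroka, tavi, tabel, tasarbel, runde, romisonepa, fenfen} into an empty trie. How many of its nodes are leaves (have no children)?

A leaf is a node with no children — equivalently, the end of a word that is not a proper prefix of any other stored word.
Those words: "fenfen", "kakaka", "nelu", "pafen", "romidepa", "romisonepa", "romita", "romivivi", "runde", "tabel", "taroka", "tasarbel", "tator", "tavi"
Leaf count: 14

14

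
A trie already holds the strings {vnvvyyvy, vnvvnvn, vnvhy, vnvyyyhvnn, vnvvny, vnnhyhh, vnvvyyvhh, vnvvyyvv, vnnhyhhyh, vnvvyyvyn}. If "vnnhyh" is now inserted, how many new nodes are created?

0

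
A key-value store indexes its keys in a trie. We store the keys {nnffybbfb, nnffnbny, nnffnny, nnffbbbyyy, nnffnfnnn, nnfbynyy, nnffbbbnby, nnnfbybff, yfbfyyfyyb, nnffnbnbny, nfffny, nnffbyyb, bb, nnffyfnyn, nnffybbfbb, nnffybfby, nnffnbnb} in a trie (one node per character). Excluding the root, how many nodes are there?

Insert word by word; a character creates a node only if that edge doesn't already exist:
  "nnffybbfb" → 9 new (n, n, f, f, y, b, b, f, b)
  "nnffnbny" → prefix "nnff" already present; 4 new (n, b, n, y)
  "nnffnny" → prefix "nnffn" already present; 2 new (n, y)
  "nnffbbbyyy" → prefix "nnff" already present; 6 new (b, b, b, y, y, y)
  "nnffnfnnn" → prefix "nnffn" already present; 4 new (f, n, n, n)
  "nnfbynyy" → prefix "nnf" already present; 5 new (b, y, n, y, y)
  "nnffbbbnby" → prefix "nnffbbb" already present; 3 new (n, b, y)
  "nnnfbybff" → prefix "nn" already present; 7 new (n, f, b, y, b, f, f)
  "yfbfyyfyyb" → 10 new (y, f, b, f, y, y, f, y, y, b)
  "nnffnbnbny" → prefix "nnffnbn" already present; 3 new (b, n, y)
  "nfffny" → prefix "n" already present; 5 new (f, f, f, n, y)
  "nnffbyyb" → prefix "nnffb" already present; 3 new (y, y, b)
  "bb" → 2 new (b, b)
  "nnffyfnyn" → prefix "nnffy" already present; 4 new (f, n, y, n)
  "nnffybbfbb" → prefix "nnffybbfb" already present; 1 new (b)
  "nnffybfby" → prefix "nnffyb" already present; 3 new (f, b, y)
  "nnffnbnb" → prefix "nnffnbnb" already present; 0 new (none)
Total nodes = 9 + 4 + 2 + 6 + 4 + 5 + 3 + 7 + 10 + 3 + 5 + 3 + 2 + 4 + 1 + 3 + 0 = 71

71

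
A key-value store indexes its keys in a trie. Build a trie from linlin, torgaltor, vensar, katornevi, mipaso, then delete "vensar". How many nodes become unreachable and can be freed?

6

After clearing the end-marker at "vensar", prune upward until reaching a node still needed by another word.
No other word shares any prefix with "vensar", so all 6 of its nodes go.
Nodes removed: 6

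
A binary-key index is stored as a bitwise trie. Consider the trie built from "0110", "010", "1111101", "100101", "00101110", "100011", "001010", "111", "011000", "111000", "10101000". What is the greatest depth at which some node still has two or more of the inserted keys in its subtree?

5

The deepest shared node is where two words last agree before diverging.
e.g. "001010" and "00101110" share the prefix "00101" of length 5; no pair shares a longer one.
Longest shared-prefix length: 5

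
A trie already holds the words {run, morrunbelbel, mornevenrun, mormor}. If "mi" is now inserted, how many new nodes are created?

1

"m" is already a path in the trie; the remaining "i" must be added.
Each of the 1 remaining characters creates one node.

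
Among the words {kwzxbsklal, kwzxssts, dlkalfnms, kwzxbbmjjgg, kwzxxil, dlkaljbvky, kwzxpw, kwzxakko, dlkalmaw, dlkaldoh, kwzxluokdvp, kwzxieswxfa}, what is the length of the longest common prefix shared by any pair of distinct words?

Equivalently: take the maximum, over all pairs, of their longest common prefix length.
"dlkaldoh" and "dlkalfnms" agree on "dlkal" (5 characters) before diverging; nothing deeper is shared.
Longest shared-prefix length: 5

5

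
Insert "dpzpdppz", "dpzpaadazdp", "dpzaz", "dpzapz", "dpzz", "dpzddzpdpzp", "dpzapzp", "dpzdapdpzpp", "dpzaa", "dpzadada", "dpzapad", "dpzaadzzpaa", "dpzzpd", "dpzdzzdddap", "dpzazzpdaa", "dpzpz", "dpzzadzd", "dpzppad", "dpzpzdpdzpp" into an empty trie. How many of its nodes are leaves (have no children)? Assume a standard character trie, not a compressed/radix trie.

A leaf is a node with no children — equivalently, the end of a word that is not a proper prefix of any other stored word.
Those words: "dpzaadzzpaa", "dpzadada", "dpzapad", "dpzapzp", "dpzazzpdaa", "dpzdapdpzpp", "dpzddzpdpzp", "dpzdzzdddap", "dpzpaadazdp", "dpzpdppz", "dpzppad", "dpzpzdpdzpp", "dpzzadzd", "dpzzpd"
Leaf count: 14

14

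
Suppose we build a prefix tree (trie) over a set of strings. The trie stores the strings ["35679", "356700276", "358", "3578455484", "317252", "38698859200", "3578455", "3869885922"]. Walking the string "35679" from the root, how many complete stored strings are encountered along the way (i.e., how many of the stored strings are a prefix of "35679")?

1

Check each prefix of "35679" against the stored set — each match is an end-marker on the path.
Prefixes of the query that are stored words: "35679"
Count: 1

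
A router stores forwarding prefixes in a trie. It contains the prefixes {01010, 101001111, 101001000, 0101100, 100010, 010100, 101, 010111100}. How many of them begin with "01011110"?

1

Filter for entries beginning with "01011110":
Matches: "010111100"
Count: 1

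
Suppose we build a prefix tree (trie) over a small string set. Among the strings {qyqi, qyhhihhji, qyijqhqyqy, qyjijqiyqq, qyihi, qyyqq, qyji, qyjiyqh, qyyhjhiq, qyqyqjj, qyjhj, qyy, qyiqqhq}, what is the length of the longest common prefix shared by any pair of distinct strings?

The deepest shared node is where two words last agree before diverging.
"qyji" and "qyjijqiyqq" agree on "qyji" (4 characters) before diverging; nothing deeper is shared.
Longest shared-prefix length: 4

4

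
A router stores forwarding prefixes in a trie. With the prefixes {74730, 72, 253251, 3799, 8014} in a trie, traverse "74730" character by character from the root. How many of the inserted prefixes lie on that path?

1

Traverse "74730" character by character; count nodes along the way that are marked as word ends.
Prefixes of the query that are stored words: "74730"
Count: 1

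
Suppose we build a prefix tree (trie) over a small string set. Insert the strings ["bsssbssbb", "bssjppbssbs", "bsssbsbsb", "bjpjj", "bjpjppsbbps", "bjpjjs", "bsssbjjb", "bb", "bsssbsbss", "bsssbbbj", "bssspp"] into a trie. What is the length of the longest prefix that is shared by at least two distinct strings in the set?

8

Look for the deepest trie node that still has at least two words in its subtree.
"bsssbsbsb" and "bsssbsbss" agree on "bsssbsbs" (8 characters) before diverging; nothing deeper is shared.
Longest shared-prefix length: 8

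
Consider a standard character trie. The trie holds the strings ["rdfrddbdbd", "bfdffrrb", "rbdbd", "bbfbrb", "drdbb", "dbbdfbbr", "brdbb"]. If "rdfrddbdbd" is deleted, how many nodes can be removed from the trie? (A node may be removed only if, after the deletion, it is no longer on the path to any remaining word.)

9

Walk "rdfrddbdbd" from the leaf back toward the root, removing each node that no remaining word uses.
The suffix "dfrddbdbd" (9 nodes) is used only by "rdfrddbdbd"; the node for "r" still has the child "b", so pruning stops there.
Nodes removed: 9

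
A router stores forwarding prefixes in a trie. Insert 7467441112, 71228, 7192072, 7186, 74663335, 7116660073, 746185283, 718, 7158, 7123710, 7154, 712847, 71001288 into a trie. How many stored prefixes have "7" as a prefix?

Walk to "7"; the words in its subtree are exactly those with that prefix.
Matches: "71001288", "7116660073", "71228", "7123710", "712847", "7154", "7158", "718", "7186", "7192072", "746185283", "74663335", "7467441112"
Count: 13

13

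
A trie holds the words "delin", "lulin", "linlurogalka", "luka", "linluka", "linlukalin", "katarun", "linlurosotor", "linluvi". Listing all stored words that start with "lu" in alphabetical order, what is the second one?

lulin

Words with prefix "lu", in lexicographic order: "luka", "lulin"
The 2nd is lulin.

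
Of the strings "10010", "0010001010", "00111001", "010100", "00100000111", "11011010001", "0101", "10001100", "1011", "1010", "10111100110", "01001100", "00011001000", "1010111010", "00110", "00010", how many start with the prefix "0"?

9

Traverse to the node for "0", then collect every word in that subtree.
Matches: "00010", "00011001000", "00100000111", "0010001010", "00110", "00111001", "01001100", "0101", "010100"
Count: 9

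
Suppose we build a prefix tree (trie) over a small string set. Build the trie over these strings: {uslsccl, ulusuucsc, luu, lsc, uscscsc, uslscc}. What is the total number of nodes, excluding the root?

Trace insertions, counting only characters that open a new branch:
  "uslsccl" → 7 new (u, s, l, s, c, c, l)
  "ulusuucsc" → prefix "u" already present; 8 new (l, u, s, u, u, c, s, c)
  "luu" → 3 new (l, u, u)
  "lsc" → prefix "l" already present; 2 new (s, c)
  "uscscsc" → prefix "us" already present; 5 new (c, s, c, s, c)
  "uslscc" → prefix "uslscc" already present; 0 new (none)
Total nodes = 7 + 8 + 3 + 2 + 5 + 0 = 25

25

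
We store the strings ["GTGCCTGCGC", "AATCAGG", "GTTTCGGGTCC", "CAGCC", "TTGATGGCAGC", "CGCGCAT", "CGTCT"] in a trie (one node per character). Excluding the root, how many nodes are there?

Insert word by word; a character creates a node only if that edge doesn't already exist:
  "GTGCCTGCGC" → 10 new (G, T, G, C, C, T, G, C, G, C)
  "AATCAGG" → 7 new (A, A, T, C, A, G, G)
  "GTTTCGGGTCC" → prefix "GT" already present; 9 new (T, T, C, G, G, G, T, C, C)
  "CAGCC" → 5 new (C, A, G, C, C)
  "TTGATGGCAGC" → 11 new (T, T, G, A, T, G, G, C, A, G, C)
  "CGCGCAT" → prefix "C" already present; 6 new (G, C, G, C, A, T)
  "CGTCT" → prefix "CG" already present; 3 new (T, C, T)
Total nodes = 10 + 7 + 9 + 5 + 11 + 6 + 3 = 51

51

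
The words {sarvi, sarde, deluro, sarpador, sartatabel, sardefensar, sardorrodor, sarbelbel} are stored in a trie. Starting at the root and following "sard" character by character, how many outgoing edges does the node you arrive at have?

Walk "sard" from the root, arriving at one node.
Characters that immediately follow "sard" among the stored strings: {e, o}.
That node has 2 child edges.

2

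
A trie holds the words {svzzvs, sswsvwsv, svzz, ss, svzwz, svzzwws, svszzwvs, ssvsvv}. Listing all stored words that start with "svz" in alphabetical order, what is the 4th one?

svzzwws

Words with prefix "svz", in lexicographic order: "svzwz", "svzz", "svzzvs", "svzzwws"
Position 4: svzzwws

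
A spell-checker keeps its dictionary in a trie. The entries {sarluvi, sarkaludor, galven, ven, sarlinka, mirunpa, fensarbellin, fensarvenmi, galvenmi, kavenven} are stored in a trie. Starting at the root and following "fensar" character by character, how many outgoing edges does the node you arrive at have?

2

The children of the "fensar" node are the distinct next characters among strings starting with "fensar".
Characters that immediately follow "fensar" among the stored strings: {b, v}.
That node has 2 child edges.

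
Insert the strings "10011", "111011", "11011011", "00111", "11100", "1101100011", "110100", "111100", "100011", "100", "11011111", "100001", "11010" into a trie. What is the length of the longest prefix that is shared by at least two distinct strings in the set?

6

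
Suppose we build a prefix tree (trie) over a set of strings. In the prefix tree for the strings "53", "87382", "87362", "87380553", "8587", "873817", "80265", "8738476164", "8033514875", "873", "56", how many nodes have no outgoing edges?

10

A leaf is a node with no children — equivalently, the end of a word that is not a proper prefix of any other stored word.
Those words: "53", "56", "80265", "8033514875", "8587", "87362", "87380553", "873817", "87382", "8738476164"
Leaf count: 10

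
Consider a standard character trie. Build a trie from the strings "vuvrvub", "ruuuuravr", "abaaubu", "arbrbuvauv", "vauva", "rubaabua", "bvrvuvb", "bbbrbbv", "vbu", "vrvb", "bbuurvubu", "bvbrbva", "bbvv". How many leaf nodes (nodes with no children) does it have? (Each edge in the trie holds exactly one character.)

Leaves are exactly the stored words that no other stored word extends.
Those words: "abaaubu", "arbrbuvauv", "bbbrbbv", "bbuurvubu", "bbvv", "bvbrbva", "bvrvuvb", "rubaabua", "ruuuuravr", "vauva", "vbu", "vrvb", "vuvrvub"
Leaf count: 13

13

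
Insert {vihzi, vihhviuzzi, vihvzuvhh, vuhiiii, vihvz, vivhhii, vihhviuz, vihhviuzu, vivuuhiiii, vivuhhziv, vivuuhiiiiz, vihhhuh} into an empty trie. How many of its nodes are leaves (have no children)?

9

Leaves are exactly the stored words that no other stored word extends.
Those words: "vihhhuh", "vihhviuzu", "vihhviuzzi", "vihvzuvhh", "vihzi", "vivhhii", "vivuhhziv", "vivuuhiiiiz", "vuhiiii"
Leaf count: 9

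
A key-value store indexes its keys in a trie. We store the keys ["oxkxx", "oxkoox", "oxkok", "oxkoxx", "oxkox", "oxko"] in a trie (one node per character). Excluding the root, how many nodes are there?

11

Insert word by word; a character creates a node only if that edge doesn't already exist:
  "oxkxx" → 5 new (o, x, k, x, x)
  "oxkoox" → prefix "oxk" already present; 3 new (o, o, x)
  "oxkok" → prefix "oxko" already present; 1 new (k)
  "oxkoxx" → prefix "oxko" already present; 2 new (x, x)
  "oxkox" → prefix "oxkox" already present; 0 new (none)
  "oxko" → prefix "oxko" already present; 0 new (none)
Total nodes = 5 + 3 + 1 + 2 + 0 + 0 = 11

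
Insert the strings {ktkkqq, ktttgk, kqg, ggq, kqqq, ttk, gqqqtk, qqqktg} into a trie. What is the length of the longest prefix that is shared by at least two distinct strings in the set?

2

The deepest shared node is where two words last agree before diverging.
e.g. "kqg" and "kqqq" share the prefix "kq" of length 2; no pair shares a longer one.
Longest shared-prefix length: 2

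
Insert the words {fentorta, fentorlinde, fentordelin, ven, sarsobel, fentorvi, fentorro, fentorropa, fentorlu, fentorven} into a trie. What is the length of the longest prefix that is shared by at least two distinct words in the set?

The deepest shared node is where two words last agree before diverging.
"fentorro" and "fentorropa" agree on "fentorro" (8 characters) before diverging; nothing deeper is shared.
Longest shared-prefix length: 8

8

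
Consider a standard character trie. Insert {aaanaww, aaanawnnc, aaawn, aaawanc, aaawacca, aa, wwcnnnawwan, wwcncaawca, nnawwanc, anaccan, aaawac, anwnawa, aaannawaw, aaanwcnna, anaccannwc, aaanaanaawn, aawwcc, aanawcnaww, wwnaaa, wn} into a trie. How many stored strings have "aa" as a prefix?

Walk to "aa"; the words in its subtree are exactly those with that prefix.
Words under "aa": aa, aaanaanaawn, aaanawnnc, aaanaww, aaannawaw, aaanwcnna, aaawac, aaawacca, aaawanc, aaawn, aanawcnaww, aawwcc
Count: 12

12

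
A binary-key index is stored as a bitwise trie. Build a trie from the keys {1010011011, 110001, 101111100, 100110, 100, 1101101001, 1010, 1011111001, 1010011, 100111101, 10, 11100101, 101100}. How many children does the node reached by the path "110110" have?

Follow the path "110110" to its node, then look at its outgoing edges.
Distinct next characters after "110110": 1.
That node has 1 child edge.

1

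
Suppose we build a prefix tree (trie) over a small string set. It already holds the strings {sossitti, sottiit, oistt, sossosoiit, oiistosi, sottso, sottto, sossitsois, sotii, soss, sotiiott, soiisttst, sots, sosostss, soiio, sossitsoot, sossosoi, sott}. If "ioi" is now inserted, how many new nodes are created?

3

"ioi" shares no prefix with any stored word, so all 3 characters open new nodes.
3 − 0 = 3 new nodes.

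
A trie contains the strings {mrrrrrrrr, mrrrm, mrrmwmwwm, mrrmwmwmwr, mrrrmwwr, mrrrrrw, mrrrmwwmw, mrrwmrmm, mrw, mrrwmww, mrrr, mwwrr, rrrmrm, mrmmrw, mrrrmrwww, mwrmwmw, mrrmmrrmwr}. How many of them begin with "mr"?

14

Traverse to the node for "mr", then collect every word in that subtree.
Matches: "mrmmrw", "mrrmmrrmwr", "mrrmwmwmwr", "mrrmwmwwm", "mrrr", "mrrrm", "mrrrmrwww", "mrrrmwwmw", "mrrrmwwr", "mrrrrrrrr", "mrrrrrw", "mrrwmrmm", "mrrwmww", "mrw"
Count: 14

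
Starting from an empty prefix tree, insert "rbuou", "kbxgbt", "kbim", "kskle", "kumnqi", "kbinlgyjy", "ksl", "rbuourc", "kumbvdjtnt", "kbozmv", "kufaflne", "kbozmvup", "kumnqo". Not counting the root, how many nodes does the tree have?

For each word, the new-node count is its length minus the longest prefix already in the trie:
  "rbuou" → 5 new (r, b, u, o, u)
  "kbxgbt" → 6 new (k, b, x, g, b, t)
  "kbim" → prefix "kb" already present; 2 new (i, m)
  "kskle" → prefix "k" already present; 4 new (s, k, l, e)
  "kumnqi" → prefix "k" already present; 5 new (u, m, n, q, i)
  "kbinlgyjy" → prefix "kbi" already present; 6 new (n, l, g, y, j, y)
  "ksl" → prefix "ks" already present; 1 new (l)
  "rbuourc" → prefix "rbuou" already present; 2 new (r, c)
  "kumbvdjtnt" → prefix "kum" already present; 7 new (b, v, d, j, t, n, t)
  "kbozmv" → prefix "kb" already present; 4 new (o, z, m, v)
  "kufaflne" → prefix "ku" already present; 6 new (f, a, f, l, n, e)
  "kbozmvup" → prefix "kbozmv" already present; 2 new (u, p)
  "kumnqo" → prefix "kumnq" already present; 1 new (o)
Total nodes = 5 + 6 + 2 + 4 + 5 + 6 + 1 + 2 + 7 + 4 + 6 + 2 + 1 = 51

51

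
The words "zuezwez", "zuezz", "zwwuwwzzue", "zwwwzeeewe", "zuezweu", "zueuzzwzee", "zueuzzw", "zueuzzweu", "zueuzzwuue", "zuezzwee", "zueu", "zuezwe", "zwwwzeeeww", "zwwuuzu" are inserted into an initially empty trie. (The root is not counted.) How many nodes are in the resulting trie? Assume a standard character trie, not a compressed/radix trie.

44

Count nodes per top-level branch (shared prefixes stored once):
  'z'-branch (zueu, zueuzzw, zueuzzweu, zueuzzwuue, zueuzzwzee, zuezwe, zuezweu, zuezwez, zuezz, zuezzwee, zwwuuzu, zwwuwwzzue, zwwwzeeewe, zwwwzeeeww): 44 nodes
Sum: 44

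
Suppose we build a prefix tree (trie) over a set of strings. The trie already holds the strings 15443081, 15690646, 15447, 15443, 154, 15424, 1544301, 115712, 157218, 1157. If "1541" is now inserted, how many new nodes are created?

The longest prefix of "1541" already in the trie is "154" (length 3).
New nodes needed: |"1541"| − 3 = 4 − 3 = 1.

1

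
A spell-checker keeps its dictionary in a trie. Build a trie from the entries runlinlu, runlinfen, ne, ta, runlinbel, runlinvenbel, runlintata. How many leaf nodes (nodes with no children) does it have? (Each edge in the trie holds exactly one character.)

7

A leaf is a node with no children — equivalently, the end of a word that is not a proper prefix of any other stored word.
Those words: "ne", "runlinbel", "runlinfen", "runlinlu", "runlintata", "runlinvenbel", "ta"
Leaf count: 7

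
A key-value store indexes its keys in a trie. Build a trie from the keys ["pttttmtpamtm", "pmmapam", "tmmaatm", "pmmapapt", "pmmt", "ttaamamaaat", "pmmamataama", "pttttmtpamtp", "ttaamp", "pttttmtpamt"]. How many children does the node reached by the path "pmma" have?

2

Walk "pmma" from the root, arriving at one node.
Characters that immediately follow "pmma" among the stored strings: {m, p}.
That node has 2 child edges.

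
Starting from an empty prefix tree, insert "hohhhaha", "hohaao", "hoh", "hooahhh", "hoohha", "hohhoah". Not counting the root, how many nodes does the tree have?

22

Trie structure (* marks end of a word):
(root)
└─ h
   └─ o
      ├─ h *
      │  ├─ a
      │  │  └─ a
      │  │     └─ o *
      │  └─ h
      │     ├─ h
      │     │  └─ a
      │     │     └─ h
      │     │        └─ a *
      │     └─ o
      │        └─ a
      │           └─ h *
      └─ o
         ├─ a
         │  └─ h
         │     └─ h
         │        └─ h *
         └─ h
            └─ h
               └─ a *
Counting every labelled node above: 22.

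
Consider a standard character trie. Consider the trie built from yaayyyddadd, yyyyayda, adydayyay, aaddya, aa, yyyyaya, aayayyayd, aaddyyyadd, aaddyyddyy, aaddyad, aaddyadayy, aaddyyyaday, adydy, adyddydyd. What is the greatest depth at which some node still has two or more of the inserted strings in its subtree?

9

Equivalently: take the maximum, over all pairs, of their longest common prefix length.
e.g. "aaddyyyaday" and "aaddyyyadd" share the prefix "aaddyyyad" of length 9; no pair shares a longer one.
Longest shared-prefix length: 9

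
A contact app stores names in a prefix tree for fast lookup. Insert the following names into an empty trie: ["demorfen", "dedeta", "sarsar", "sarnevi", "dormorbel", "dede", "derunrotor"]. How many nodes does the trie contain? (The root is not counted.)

38

Trie structure (* marks end of a word):
(root)
├─ d
│  ├─ e
│  │  ├─ d
│  │  │  └─ e *
│  │  │     └─ t
│  │  │        └─ a *
│  │  ├─ m
│  │  │  └─ o
│  │  │     └─ r
│  │  │        └─ f
│  │  │           └─ e
│  │  │              └─ n *
│  │  └─ r
│  │     └─ u
│  │        └─ n
│  │           └─ r
│  │              └─ o
│  │                 └─ t
│  │                    └─ o
│  │                       └─ r *
│  └─ o
│     └─ r
│        └─ m
│           └─ o
│              └─ r
│                 └─ b
│                    └─ e
│                       └─ l *
└─ s
   └─ a
      └─ r
         ├─ n
         │  └─ e
         │     └─ v
         │        └─ i *
         └─ s
            └─ a
               └─ r *
Counting every labelled node above: 38.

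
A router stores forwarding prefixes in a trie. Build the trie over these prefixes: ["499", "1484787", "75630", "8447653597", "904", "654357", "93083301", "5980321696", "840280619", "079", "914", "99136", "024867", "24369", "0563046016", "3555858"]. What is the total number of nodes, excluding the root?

For each word, the new-node count is its length minus the longest prefix already in the trie:
  "499" → 3 new (4, 9, 9)
  "1484787" → 7 new (1, 4, 8, 4, 7, 8, 7)
  "75630" → 5 new (7, 5, 6, 3, 0)
  "8447653597" → 10 new (8, 4, 4, 7, 6, 5, 3, 5, 9, 7)
  "904" → 3 new (9, 0, 4)
  "654357" → 6 new (6, 5, 4, 3, 5, 7)
  "93083301" → prefix "9" already present; 7 new (3, 0, 8, 3, 3, 0, 1)
  "5980321696" → 10 new (5, 9, 8, 0, 3, 2, 1, 6, 9, 6)
  "840280619" → prefix "84" already present; 7 new (0, 2, 8, 0, 6, 1, 9)
  "079" → 3 new (0, 7, 9)
  "914" → prefix "9" already present; 2 new (1, 4)
  "99136" → prefix "9" already present; 4 new (9, 1, 3, 6)
  "024867" → prefix "0" already present; 5 new (2, 4, 8, 6, 7)
  "24369" → 5 new (2, 4, 3, 6, 9)
  "0563046016" → prefix "0" already present; 9 new (5, 6, 3, 0, 4, 6, 0, 1, 6)
  "3555858" → 7 new (3, 5, 5, 5, 8, 5, 8)
Total nodes = 3 + 7 + 5 + 10 + 3 + 6 + 7 + 10 + 7 + 3 + 2 + 4 + 5 + 5 + 9 + 7 = 93

93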